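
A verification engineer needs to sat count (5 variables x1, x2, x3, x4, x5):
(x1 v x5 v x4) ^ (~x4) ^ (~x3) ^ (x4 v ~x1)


CNF with 4 clauses over 5 vars (32 assignments).
An assignment satisfies CNF iff every clause has >=1 true literal.
Check each row (bits = x1,x2,x3,x4,x5; clause T/F shown):
  row 0 [00000]: clauses=FTTT -> 0
  row 1 [00001]: clauses=TTTT -> 1
  row 2 [00010]: clauses=TFTT -> 0
  row 3 [00011]: clauses=TFTT -> 0
  row 4 [00100]: clauses=FTFT -> 0
  row 5 [00101]: clauses=TTFT -> 0
  row 6 [00110]: clauses=TFFT -> 0
  row 7 [00111]: clauses=TFFT -> 0
  row 8 [01000]: clauses=FTTT -> 0
  row 9 [01001]: clauses=TTTT -> 1
  row 10 [01010]: clauses=TFTT -> 0
  row 11 [01011]: clauses=TFTT -> 0
  row 12 [01100]: clauses=FTFT -> 0
  row 13 [01101]: clauses=TTFT -> 0
  row 14 [01110]: clauses=TFFT -> 0
  row 15 [01111]: clauses=TFFT -> 0
  row 16 [10000]: clauses=TTTF -> 0
  row 17 [10001]: clauses=TTTF -> 0
  row 18 [10010]: clauses=TFTT -> 0
  row 19 [10011]: clauses=TFTT -> 0
  row 20 [10100]: clauses=TTFF -> 0
  row 21 [10101]: clauses=TTFF -> 0
  row 22 [10110]: clauses=TFFT -> 0
  row 23 [10111]: clauses=TFFT -> 0
  row 24 [11000]: clauses=TTTF -> 0
  row 25 [11001]: clauses=TTTF -> 0
  row 26 [11010]: clauses=TFTT -> 0
  row 27 [11011]: clauses=TFTT -> 0
  row 28 [11100]: clauses=TTFF -> 0
  row 29 [11101]: clauses=TTFF -> 0
  row 30 [11110]: clauses=TFFT -> 0
  row 31 [11111]: clauses=TFFT -> 0
Full result column, 8 rows per line (x1,x2 fixed per line; x3,x4,x5 runs 000..111 left to right):
  rows 0-7 [x1,x2=00]: 01000000  (ones: 1)
  rows 8-15 [x1,x2=01]: 01000000  (ones: 1)
  rows 16-23 [x1,x2=10]: 00000000  (ones: 0)
  rows 24-31 [x1,x2=11]: 00000000  (ones: 0)
Satisfying assignments = 1+1+0+0 = 2

2


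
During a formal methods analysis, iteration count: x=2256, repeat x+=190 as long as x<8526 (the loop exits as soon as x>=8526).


Step 1: x goes from 2256 toward 8526 by 190; the body runs while x<8526, so iterations = ceil((bound-start)/step)
Step 2: Distance=6270
Step 3: ceil(6270/190)=33

33


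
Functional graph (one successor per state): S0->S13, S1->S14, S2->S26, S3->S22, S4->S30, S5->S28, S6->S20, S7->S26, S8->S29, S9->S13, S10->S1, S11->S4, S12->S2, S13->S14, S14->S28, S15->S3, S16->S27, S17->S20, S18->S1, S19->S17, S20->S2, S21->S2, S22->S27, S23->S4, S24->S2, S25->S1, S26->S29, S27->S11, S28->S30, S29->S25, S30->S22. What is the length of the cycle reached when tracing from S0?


Trace from S0 until a state repeats:
  S0 -> S13 -> S14 -> S28 -> S30 -> S22 -> S27 -> S11 -> S4 -> S30
S30 first seen at step 4, revisited at step 9.
Cycle length = 9 - 4 = 5

5


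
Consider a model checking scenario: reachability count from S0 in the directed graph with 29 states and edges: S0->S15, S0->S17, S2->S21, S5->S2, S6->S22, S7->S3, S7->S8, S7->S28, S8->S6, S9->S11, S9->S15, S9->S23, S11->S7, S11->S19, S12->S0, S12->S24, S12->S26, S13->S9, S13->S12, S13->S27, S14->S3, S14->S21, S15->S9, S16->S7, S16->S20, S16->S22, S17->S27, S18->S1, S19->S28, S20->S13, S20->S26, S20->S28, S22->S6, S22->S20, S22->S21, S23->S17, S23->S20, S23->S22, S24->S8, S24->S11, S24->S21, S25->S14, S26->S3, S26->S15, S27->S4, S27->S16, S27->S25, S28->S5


BFS from S0:
  layer 0: {S0}
  layer 1: {S15, S17}
  layer 2: {S9, S27}
  layer 3: {S4, S11, S16, S23, S25}
  layer 4: {S7, S14, S19, S20, S22}
  layer 5: {S3, S6, S8, S13, S21, S26, S28}
  layer 6: {S5, S12}
  layer 7: {S2, S24}
Reachable set: {S0, S2, S3, S4, S5, S6, S7, S8, S9, S11, S12, S13, S14, S15, S16, S17, S19, S20, S21, S22, S23, S24, S25, S26, S27, S28}
Count = 26

26


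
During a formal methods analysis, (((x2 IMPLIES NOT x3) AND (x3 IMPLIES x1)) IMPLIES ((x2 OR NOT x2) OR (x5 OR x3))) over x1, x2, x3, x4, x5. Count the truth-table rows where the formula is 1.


Formula: (((x2 IMPLIES NOT x3) AND (x3 IMPLIES x1)) IMPLIES ((x2 OR NOT x2) OR (x5 OR x3))) over 5 vars (32 rows)
Evaluate each row (x1, x2, x3, x4, x5 as bits, MSB first):
  row 0 [00000]: (((0 IMPLIES NOT 0) AND (0 IMPLIES 0)) IMPLIES ((0 OR NOT 0) OR (0 OR 0))) -> 1
  row 1 [00001]: (((0 IMPLIES NOT 0) AND (0 IMPLIES 0)) IMPLIES ((0 OR NOT 0) OR (1 OR 0))) -> 1
  row 2 [00010]: (((0 IMPLIES NOT 0) AND (0 IMPLIES 0)) IMPLIES ((0 OR NOT 0) OR (0 OR 0))) -> 1
  row 3 [00011]: (((0 IMPLIES NOT 0) AND (0 IMPLIES 0)) IMPLIES ((0 OR NOT 0) OR (1 OR 0))) -> 1
  row 4 [00100]: (((0 IMPLIES NOT 1) AND (1 IMPLIES 0)) IMPLIES ((0 OR NOT 0) OR (0 OR 1))) -> 1
  row 5 [00101]: (((0 IMPLIES NOT 1) AND (1 IMPLIES 0)) IMPLIES ((0 OR NOT 0) OR (1 OR 1))) -> 1
  row 6 [00110]: (((0 IMPLIES NOT 1) AND (1 IMPLIES 0)) IMPLIES ((0 OR NOT 0) OR (0 OR 1))) -> 1
  row 7 [00111]: (((0 IMPLIES NOT 1) AND (1 IMPLIES 0)) IMPLIES ((0 OR NOT 0) OR (1 OR 1))) -> 1
  row 8 [01000]: (((1 IMPLIES NOT 0) AND (0 IMPLIES 0)) IMPLIES ((1 OR NOT 1) OR (0 OR 0))) -> 1
  row 9 [01001]: (((1 IMPLIES NOT 0) AND (0 IMPLIES 0)) IMPLIES ((1 OR NOT 1) OR (1 OR 0))) -> 1
  row 10 [01010]: (((1 IMPLIES NOT 0) AND (0 IMPLIES 0)) IMPLIES ((1 OR NOT 1) OR (0 OR 0))) -> 1
  row 11 [01011]: (((1 IMPLIES NOT 0) AND (0 IMPLIES 0)) IMPLIES ((1 OR NOT 1) OR (1 OR 0))) -> 1
  row 12 [01100]: (((1 IMPLIES NOT 1) AND (1 IMPLIES 0)) IMPLIES ((1 OR NOT 1) OR (0 OR 1))) -> 1
  row 13 [01101]: (((1 IMPLIES NOT 1) AND (1 IMPLIES 0)) IMPLIES ((1 OR NOT 1) OR (1 OR 1))) -> 1
  row 14 [01110]: (((1 IMPLIES NOT 1) AND (1 IMPLIES 0)) IMPLIES ((1 OR NOT 1) OR (0 OR 1))) -> 1
  row 15 [01111]: (((1 IMPLIES NOT 1) AND (1 IMPLIES 0)) IMPLIES ((1 OR NOT 1) OR (1 OR 1))) -> 1
  row 16 [10000]: (((0 IMPLIES NOT 0) AND (0 IMPLIES 1)) IMPLIES ((0 OR NOT 0) OR (0 OR 0))) -> 1
  row 17 [10001]: (((0 IMPLIES NOT 0) AND (0 IMPLIES 1)) IMPLIES ((0 OR NOT 0) OR (1 OR 0))) -> 1
  row 18 [10010]: (((0 IMPLIES NOT 0) AND (0 IMPLIES 1)) IMPLIES ((0 OR NOT 0) OR (0 OR 0))) -> 1
  row 19 [10011]: (((0 IMPLIES NOT 0) AND (0 IMPLIES 1)) IMPLIES ((0 OR NOT 0) OR (1 OR 0))) -> 1
  row 20 [10100]: (((0 IMPLIES NOT 1) AND (1 IMPLIES 1)) IMPLIES ((0 OR NOT 0) OR (0 OR 1))) -> 1
  row 21 [10101]: (((0 IMPLIES NOT 1) AND (1 IMPLIES 1)) IMPLIES ((0 OR NOT 0) OR (1 OR 1))) -> 1
  row 22 [10110]: (((0 IMPLIES NOT 1) AND (1 IMPLIES 1)) IMPLIES ((0 OR NOT 0) OR (0 OR 1))) -> 1
  row 23 [10111]: (((0 IMPLIES NOT 1) AND (1 IMPLIES 1)) IMPLIES ((0 OR NOT 0) OR (1 OR 1))) -> 1
  row 24 [11000]: (((1 IMPLIES NOT 0) AND (0 IMPLIES 1)) IMPLIES ((1 OR NOT 1) OR (0 OR 0))) -> 1
  row 25 [11001]: (((1 IMPLIES NOT 0) AND (0 IMPLIES 1)) IMPLIES ((1 OR NOT 1) OR (1 OR 0))) -> 1
  row 26 [11010]: (((1 IMPLIES NOT 0) AND (0 IMPLIES 1)) IMPLIES ((1 OR NOT 1) OR (0 OR 0))) -> 1
  row 27 [11011]: (((1 IMPLIES NOT 0) AND (0 IMPLIES 1)) IMPLIES ((1 OR NOT 1) OR (1 OR 0))) -> 1
  row 28 [11100]: (((1 IMPLIES NOT 1) AND (1 IMPLIES 1)) IMPLIES ((1 OR NOT 1) OR (0 OR 1))) -> 1
  row 29 [11101]: (((1 IMPLIES NOT 1) AND (1 IMPLIES 1)) IMPLIES ((1 OR NOT 1) OR (1 OR 1))) -> 1
  row 30 [11110]: (((1 IMPLIES NOT 1) AND (1 IMPLIES 1)) IMPLIES ((1 OR NOT 1) OR (0 OR 1))) -> 1
  row 31 [11111]: (((1 IMPLIES NOT 1) AND (1 IMPLIES 1)) IMPLIES ((1 OR NOT 1) OR (1 OR 1))) -> 1
Full result column, 8 rows per line (x1,x2 fixed per line; x3,x4,x5 runs 000..111 left to right):
  rows 0-7 [x1,x2=00]: 11111111  (ones: 8)
  rows 8-15 [x1,x2=01]: 11111111  (ones: 8)
  rows 16-23 [x1,x2=10]: 11111111  (ones: 8)
  rows 24-31 [x1,x2=11]: 11111111  (ones: 8)
Count of 1-rows = 8+8+8+8 = 32

32


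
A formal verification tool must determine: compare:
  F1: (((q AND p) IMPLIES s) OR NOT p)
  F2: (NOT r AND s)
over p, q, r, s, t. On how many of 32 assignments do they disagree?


F1 = (((q AND p) IMPLIES s) OR NOT p)
F2 = (NOT r AND s)
Evaluate both on each of 32 rows (bits = p,q,r,s,t):
  row 0 [00000]: F1=1 F2=0 (differ) -> 1
  row 1 [00001]: F1=1 F2=0 (differ) -> 1
  row 2 [00010]: F1=1 F2=1 -> 0
  row 3 [00011]: F1=1 F2=1 -> 0
  row 4 [00100]: F1=1 F2=0 (differ) -> 1
  row 5 [00101]: F1=1 F2=0 (differ) -> 1
  row 6 [00110]: F1=1 F2=0 (differ) -> 1
  row 7 [00111]: F1=1 F2=0 (differ) -> 1
  row 8 [01000]: F1=1 F2=0 (differ) -> 1
  row 9 [01001]: F1=1 F2=0 (differ) -> 1
  row 10 [01010]: F1=1 F2=1 -> 0
  row 11 [01011]: F1=1 F2=1 -> 0
  row 12 [01100]: F1=1 F2=0 (differ) -> 1
  row 13 [01101]: F1=1 F2=0 (differ) -> 1
  row 14 [01110]: F1=1 F2=0 (differ) -> 1
  row 15 [01111]: F1=1 F2=0 (differ) -> 1
  row 16 [10000]: F1=1 F2=0 (differ) -> 1
  row 17 [10001]: F1=1 F2=0 (differ) -> 1
  row 18 [10010]: F1=1 F2=1 -> 0
  row 19 [10011]: F1=1 F2=1 -> 0
  row 20 [10100]: F1=1 F2=0 (differ) -> 1
  row 21 [10101]: F1=1 F2=0 (differ) -> 1
  row 22 [10110]: F1=1 F2=0 (differ) -> 1
  row 23 [10111]: F1=1 F2=0 (differ) -> 1
  row 24 [11000]: F1=0 F2=0 -> 0
  row 25 [11001]: F1=0 F2=0 -> 0
  row 26 [11010]: F1=1 F2=1 -> 0
  row 27 [11011]: F1=1 F2=1 -> 0
  row 28 [11100]: F1=0 F2=0 -> 0
  row 29 [11101]: F1=0 F2=0 -> 0
  row 30 [11110]: F1=1 F2=0 (differ) -> 1
  row 31 [11111]: F1=1 F2=0 (differ) -> 1
Full result column, 8 rows per line (p,q fixed per line; r,s,t runs 000..111 left to right):
  rows 0-7 [p,q=00]: 11001111  (ones: 6)
  rows 8-15 [p,q=01]: 11001111  (ones: 6)
  rows 16-23 [p,q=10]: 11001111  (ones: 6)
  rows 24-31 [p,q=11]: 00000011  (ones: 2)
Disagreements = 6+6+6+2 = 20

20


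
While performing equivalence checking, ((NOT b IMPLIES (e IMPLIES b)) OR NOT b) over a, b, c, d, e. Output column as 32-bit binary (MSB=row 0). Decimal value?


Formula: ((NOT b IMPLIES (e IMPLIES b)) OR NOT b) over a, b, c, d, e (32 rows)
Evaluate each row (bits = a,b,c,d,e, MSB first):
  row 0 [00000]: ((NOT 0 IMPLIES (0 IMPLIES 0)) OR NOT 0) -> 1
  row 1 [00001]: ((NOT 0 IMPLIES (1 IMPLIES 0)) OR NOT 0) -> 1
  row 2 [00010]: ((NOT 0 IMPLIES (0 IMPLIES 0)) OR NOT 0) -> 1
  row 3 [00011]: ((NOT 0 IMPLIES (1 IMPLIES 0)) OR NOT 0) -> 1
  row 4 [00100]: ((NOT 0 IMPLIES (0 IMPLIES 0)) OR NOT 0) -> 1
  row 5 [00101]: ((NOT 0 IMPLIES (1 IMPLIES 0)) OR NOT 0) -> 1
  row 6 [00110]: ((NOT 0 IMPLIES (0 IMPLIES 0)) OR NOT 0) -> 1
  row 7 [00111]: ((NOT 0 IMPLIES (1 IMPLIES 0)) OR NOT 0) -> 1
  row 8 [01000]: ((NOT 1 IMPLIES (0 IMPLIES 1)) OR NOT 1) -> 1
  row 9 [01001]: ((NOT 1 IMPLIES (1 IMPLIES 1)) OR NOT 1) -> 1
  row 10 [01010]: ((NOT 1 IMPLIES (0 IMPLIES 1)) OR NOT 1) -> 1
  row 11 [01011]: ((NOT 1 IMPLIES (1 IMPLIES 1)) OR NOT 1) -> 1
  row 12 [01100]: ((NOT 1 IMPLIES (0 IMPLIES 1)) OR NOT 1) -> 1
  row 13 [01101]: ((NOT 1 IMPLIES (1 IMPLIES 1)) OR NOT 1) -> 1
  row 14 [01110]: ((NOT 1 IMPLIES (0 IMPLIES 1)) OR NOT 1) -> 1
  row 15 [01111]: ((NOT 1 IMPLIES (1 IMPLIES 1)) OR NOT 1) -> 1
  row 16 [10000]: ((NOT 0 IMPLIES (0 IMPLIES 0)) OR NOT 0) -> 1
  row 17 [10001]: ((NOT 0 IMPLIES (1 IMPLIES 0)) OR NOT 0) -> 1
  row 18 [10010]: ((NOT 0 IMPLIES (0 IMPLIES 0)) OR NOT 0) -> 1
  row 19 [10011]: ((NOT 0 IMPLIES (1 IMPLIES 0)) OR NOT 0) -> 1
  row 20 [10100]: ((NOT 0 IMPLIES (0 IMPLIES 0)) OR NOT 0) -> 1
  row 21 [10101]: ((NOT 0 IMPLIES (1 IMPLIES 0)) OR NOT 0) -> 1
  row 22 [10110]: ((NOT 0 IMPLIES (0 IMPLIES 0)) OR NOT 0) -> 1
  row 23 [10111]: ((NOT 0 IMPLIES (1 IMPLIES 0)) OR NOT 0) -> 1
  row 24 [11000]: ((NOT 1 IMPLIES (0 IMPLIES 1)) OR NOT 1) -> 1
  row 25 [11001]: ((NOT 1 IMPLIES (1 IMPLIES 1)) OR NOT 1) -> 1
  row 26 [11010]: ((NOT 1 IMPLIES (0 IMPLIES 1)) OR NOT 1) -> 1
  row 27 [11011]: ((NOT 1 IMPLIES (1 IMPLIES 1)) OR NOT 1) -> 1
  row 28 [11100]: ((NOT 1 IMPLIES (0 IMPLIES 1)) OR NOT 1) -> 1
  row 29 [11101]: ((NOT 1 IMPLIES (1 IMPLIES 1)) OR NOT 1) -> 1
  row 30 [11110]: ((NOT 1 IMPLIES (0 IMPLIES 1)) OR NOT 1) -> 1
  row 31 [11111]: ((NOT 1 IMPLIES (1 IMPLIES 1)) OR NOT 1) -> 1
Full result column, 4 rows per line (a,b,c fixed per line; d,e runs 00..11 left to right):
  rows 0-3 [a,b,c=000]: 1111  = hex F
  rows 4-7 [a,b,c=001]: 1111  = hex F
  rows 8-11 [a,b,c=010]: 1111  = hex F
  rows 12-15 [a,b,c=011]: 1111  = hex F
  rows 16-19 [a,b,c=100]: 1111  = hex F
  rows 20-23 [a,b,c=101]: 1111  = hex F
  rows 24-27 [a,b,c=110]: 1111  = hex F
  rows 28-31 [a,b,c=111]: 1111  = hex F
Output column (row 0 .. row 31) = 11111111111111111111111111111111
Output column grouped in 4s = 1111 1111 1111 1111 1111 1111 1111 1111 = 0xFFFFFFFF
Convert to decimal digit by digit (value = value*16 + digit):
  F -> 15
  15*16 + 15 (F) = 255
  255*16 + 15 (F) = 4095
  4095*16 + 15 (F) = 65535
  65535*16 + 15 (F) = 1048575
  1048575*16 + 15 (F) = 16777215
  16777215*16 + 15 (F) = 268435455
  268435455*16 + 15 (F) = 4294967295
Decimal = 4294967295

4294967295


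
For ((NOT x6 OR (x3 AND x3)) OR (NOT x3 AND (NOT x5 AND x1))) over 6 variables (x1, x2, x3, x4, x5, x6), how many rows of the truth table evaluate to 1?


Formula: ((NOT x6 OR (x3 AND x3)) OR (NOT x3 AND (NOT x5 AND x1))) over 6 vars (64 rows)
Evaluate each row (x1, x2, x3, x4, x5, x6 as bits, MSB first):
  row 0 [000000]: ((NOT 0 OR (0 AND 0)) OR (NOT 0 AND (NOT 0 AND 0))) -> 1
  row 1 [000001]: ((NOT 1 OR (0 AND 0)) OR (NOT 0 AND (NOT 0 AND 0))) -> 0
  row 2 [000010]: ((NOT 0 OR (0 AND 0)) OR (NOT 0 AND (NOT 1 AND 0))) -> 1
  row 3 [000011]: ((NOT 1 OR (0 AND 0)) OR (NOT 0 AND (NOT 1 AND 0))) -> 0
  row 4 [000100]: ((NOT 0 OR (0 AND 0)) OR (NOT 0 AND (NOT 0 AND 0))) -> 1
  (every remaining row is evaluated the same way; all 64 results are listed next)
Full result column, 8 rows per line (x1,x2,x3 fixed per line; x4,x5,x6 runs 000..111 left to right):
  rows 0-7 [x1,x2,x3=000]: 10101010  (ones: 4)
  rows 8-15 [x1,x2,x3=001]: 11111111  (ones: 8)
  rows 16-23 [x1,x2,x3=010]: 10101010  (ones: 4)
  rows 24-31 [x1,x2,x3=011]: 11111111  (ones: 8)
  rows 32-39 [x1,x2,x3=100]: 11101110  (ones: 6)
  rows 40-47 [x1,x2,x3=101]: 11111111  (ones: 8)
  rows 48-55 [x1,x2,x3=110]: 11101110  (ones: 6)
  rows 56-63 [x1,x2,x3=111]: 11111111  (ones: 8)
Count of 1-rows = 4+8+4+8+6+8+6+8 = 52

52


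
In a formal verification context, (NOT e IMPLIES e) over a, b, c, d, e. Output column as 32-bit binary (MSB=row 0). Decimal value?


Formula: (NOT e IMPLIES e) over a, b, c, d, e (32 rows)
Evaluate each row (bits = a,b,c,d,e, MSB first):
  row 0 [00000]: (NOT 0 IMPLIES 0) -> 0
  row 1 [00001]: (NOT 1 IMPLIES 1) -> 1
  row 2 [00010]: (NOT 0 IMPLIES 0) -> 0
  row 3 [00011]: (NOT 1 IMPLIES 1) -> 1
  row 4 [00100]: (NOT 0 IMPLIES 0) -> 0
  row 5 [00101]: (NOT 1 IMPLIES 1) -> 1
  row 6 [00110]: (NOT 0 IMPLIES 0) -> 0
  row 7 [00111]: (NOT 1 IMPLIES 1) -> 1
  row 8 [01000]: (NOT 0 IMPLIES 0) -> 0
  row 9 [01001]: (NOT 1 IMPLIES 1) -> 1
  row 10 [01010]: (NOT 0 IMPLIES 0) -> 0
  row 11 [01011]: (NOT 1 IMPLIES 1) -> 1
  row 12 [01100]: (NOT 0 IMPLIES 0) -> 0
  row 13 [01101]: (NOT 1 IMPLIES 1) -> 1
  row 14 [01110]: (NOT 0 IMPLIES 0) -> 0
  row 15 [01111]: (NOT 1 IMPLIES 1) -> 1
  row 16 [10000]: (NOT 0 IMPLIES 0) -> 0
  row 17 [10001]: (NOT 1 IMPLIES 1) -> 1
  row 18 [10010]: (NOT 0 IMPLIES 0) -> 0
  row 19 [10011]: (NOT 1 IMPLIES 1) -> 1
  row 20 [10100]: (NOT 0 IMPLIES 0) -> 0
  row 21 [10101]: (NOT 1 IMPLIES 1) -> 1
  row 22 [10110]: (NOT 0 IMPLIES 0) -> 0
  row 23 [10111]: (NOT 1 IMPLIES 1) -> 1
  row 24 [11000]: (NOT 0 IMPLIES 0) -> 0
  row 25 [11001]: (NOT 1 IMPLIES 1) -> 1
  row 26 [11010]: (NOT 0 IMPLIES 0) -> 0
  row 27 [11011]: (NOT 1 IMPLIES 1) -> 1
  row 28 [11100]: (NOT 0 IMPLIES 0) -> 0
  row 29 [11101]: (NOT 1 IMPLIES 1) -> 1
  row 30 [11110]: (NOT 0 IMPLIES 0) -> 0
  row 31 [11111]: (NOT 1 IMPLIES 1) -> 1
Full result column, 4 rows per line (a,b,c fixed per line; d,e runs 00..11 left to right):
  rows 0-3 [a,b,c=000]: 0101  = hex 5
  rows 4-7 [a,b,c=001]: 0101  = hex 5
  rows 8-11 [a,b,c=010]: 0101  = hex 5
  rows 12-15 [a,b,c=011]: 0101  = hex 5
  rows 16-19 [a,b,c=100]: 0101  = hex 5
  rows 20-23 [a,b,c=101]: 0101  = hex 5
  rows 24-27 [a,b,c=110]: 0101  = hex 5
  rows 28-31 [a,b,c=111]: 0101  = hex 5
Output column (row 0 .. row 31) = 01010101010101010101010101010101
Output column grouped in 4s = 0101 0101 0101 0101 0101 0101 0101 0101 = 0x55555555
Convert to decimal digit by digit (value = value*16 + digit):
  5 -> 5
  5*16 + 5 = 85
  85*16 + 5 = 1365
  1365*16 + 5 = 21845
  21845*16 + 5 = 349525
  349525*16 + 5 = 5592405
  5592405*16 + 5 = 89478485
  89478485*16 + 5 = 1431655765
Decimal = 1431655765

1431655765


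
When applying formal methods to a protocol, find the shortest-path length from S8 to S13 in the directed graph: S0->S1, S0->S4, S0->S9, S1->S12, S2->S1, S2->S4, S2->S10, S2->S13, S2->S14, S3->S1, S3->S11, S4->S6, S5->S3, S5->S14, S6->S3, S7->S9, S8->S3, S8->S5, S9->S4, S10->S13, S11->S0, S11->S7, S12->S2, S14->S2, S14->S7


BFS layer-by-layer from S8:
  dist 0: {S8}
  dist 1: {S3, S5}
  dist 2: {S1, S11, S14}
  dist 3: {S0, S2, S7, S12}
  dist 4: {S4, S9, S10, S13}
  -> S13 reached at distance 4
Shortest path length = 4

4


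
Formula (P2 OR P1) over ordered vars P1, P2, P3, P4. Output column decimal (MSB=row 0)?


Formula: (P2 OR P1) over P1, P2, P3, P4 (16 rows)
Evaluate each row (bits = P1,P2,P3,P4, MSB first):
  row 0 [0000]: (0 OR 0) -> 0
  row 1 [0001]: (0 OR 0) -> 0
  row 2 [0010]: (0 OR 0) -> 0
  row 3 [0011]: (0 OR 0) -> 0
  row 4 [0100]: (1 OR 0) -> 1
  row 5 [0101]: (1 OR 0) -> 1
  row 6 [0110]: (1 OR 0) -> 1
  row 7 [0111]: (1 OR 0) -> 1
  row 8 [1000]: (0 OR 1) -> 1
  row 9 [1001]: (0 OR 1) -> 1
  row 10 [1010]: (0 OR 1) -> 1
  row 11 [1011]: (0 OR 1) -> 1
  row 12 [1100]: (1 OR 1) -> 1
  row 13 [1101]: (1 OR 1) -> 1
  row 14 [1110]: (1 OR 1) -> 1
  row 15 [1111]: (1 OR 1) -> 1
Full result column, 4 rows per line (P1,P2 fixed per line; P3,P4 runs 00..11 left to right):
  rows 0-3 [P1,P2=00]: 0000  = hex 0
  rows 4-7 [P1,P2=01]: 1111  = hex F
  rows 8-11 [P1,P2=10]: 1111  = hex F
  rows 12-15 [P1,P2=11]: 1111  = hex F
Output column (row 0 .. row 15) = 0000111111111111
Output column grouped in 4s = 0000 1111 1111 1111 = 0x0FFF
Convert to decimal digit by digit (value = value*16 + digit):
  0 -> 0
  0*16 + 15 (F) = 15
  15*16 + 15 (F) = 255
  255*16 + 15 (F) = 4095
Decimal = 4095

4095


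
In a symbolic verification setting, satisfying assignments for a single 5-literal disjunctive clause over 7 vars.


Step 1: Total=2^7=128
Step 2: Unsat when all 5 false: 2^2=4
Step 3: Sat=128-4=124

124


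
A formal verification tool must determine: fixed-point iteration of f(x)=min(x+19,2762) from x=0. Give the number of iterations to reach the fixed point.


Step 1: x=0, cap=2762, increment=19
Step 2: x grows by 19 each step until capped at 2762; fixed point is x=2762
Step 3: iterations = ceil(2762/19) = 146

146


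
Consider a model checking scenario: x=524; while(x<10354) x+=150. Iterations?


Step 1: x goes from 524 toward 10354 by 150; the body runs while x<10354, so iterations = ceil((bound-start)/step)
Step 2: Distance=9830
Step 3: ceil(9830/150)=66

66


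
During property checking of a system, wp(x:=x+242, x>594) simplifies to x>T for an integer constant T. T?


Formula: wp(x:=E, P) = P[E/x] (substitute E for x in postcondition)
Step 1: Postcondition: x>594
Step 2: Substitute x+242 for x: x+242>594
Step 3: Solve for x: x > 594-242 = 352

352


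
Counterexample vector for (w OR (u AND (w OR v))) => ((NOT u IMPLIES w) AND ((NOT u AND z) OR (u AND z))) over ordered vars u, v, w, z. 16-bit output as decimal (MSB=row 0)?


F1 = (w OR (u AND (w OR v)))
F2 = ((NOT u IMPLIES w) AND ((NOT u AND z) OR (u AND z)))
Counterexample to F1=>F2 is where F1=1 and F2=0.
Evaluate each row (bits = u,v,w,z, MSB first):
  row 0 [0000]: F1=0 F2=0 -> F1&~F2 -> 0
  row 1 [0001]: F1=0 F2=0 -> F1&~F2 -> 0
  row 2 [0010]: F1=1 F2=0 -> F1&~F2 -> 1
  row 3 [0011]: F1=1 F2=1 -> F1&~F2 -> 0
  row 4 [0100]: F1=0 F2=0 -> F1&~F2 -> 0
  row 5 [0101]: F1=0 F2=0 -> F1&~F2 -> 0
  row 6 [0110]: F1=1 F2=0 -> F1&~F2 -> 1
  row 7 [0111]: F1=1 F2=1 -> F1&~F2 -> 0
  row 8 [1000]: F1=0 F2=0 -> F1&~F2 -> 0
  row 9 [1001]: F1=0 F2=1 -> F1&~F2 -> 0
  row 10 [1010]: F1=1 F2=0 -> F1&~F2 -> 1
  row 11 [1011]: F1=1 F2=1 -> F1&~F2 -> 0
  row 12 [1100]: F1=1 F2=0 -> F1&~F2 -> 1
  row 13 [1101]: F1=1 F2=1 -> F1&~F2 -> 0
  row 14 [1110]: F1=1 F2=0 -> F1&~F2 -> 1
  row 15 [1111]: F1=1 F2=1 -> F1&~F2 -> 0
Full result column, 4 rows per line (u,v fixed per line; w,z runs 00..11 left to right):
  rows 0-3 [u,v=00]: 0010  = hex 2
  rows 4-7 [u,v=01]: 0010  = hex 2
  rows 8-11 [u,v=10]: 0010  = hex 2
  rows 12-15 [u,v=11]: 1010  = hex A
Counterexample vector (row 0 .. row 15) = 0010001000101010
Output column grouped in 4s = 0010 0010 0010 1010 = 0x222A
Convert to decimal digit by digit (value = value*16 + digit):
  2 -> 2
  2*16 + 2 = 34
  34*16 + 2 = 546
  546*16 + 10 (A) = 8746
Decimal = 8746

8746


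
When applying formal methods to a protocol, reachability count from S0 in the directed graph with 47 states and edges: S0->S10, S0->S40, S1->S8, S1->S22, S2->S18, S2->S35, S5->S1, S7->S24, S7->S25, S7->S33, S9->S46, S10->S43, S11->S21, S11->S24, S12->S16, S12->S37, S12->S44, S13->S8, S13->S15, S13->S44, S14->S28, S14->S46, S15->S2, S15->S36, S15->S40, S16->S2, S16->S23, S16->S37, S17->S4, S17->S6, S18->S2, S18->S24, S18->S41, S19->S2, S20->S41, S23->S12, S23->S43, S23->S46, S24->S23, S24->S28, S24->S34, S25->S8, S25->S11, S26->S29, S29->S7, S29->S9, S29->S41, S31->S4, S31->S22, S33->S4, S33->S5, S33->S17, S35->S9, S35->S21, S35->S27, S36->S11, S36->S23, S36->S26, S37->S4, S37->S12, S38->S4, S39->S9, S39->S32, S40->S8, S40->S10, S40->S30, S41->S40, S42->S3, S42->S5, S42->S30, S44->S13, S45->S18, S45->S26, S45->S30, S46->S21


BFS from S0:
  layer 0: {S0}
  layer 1: {S10, S40}
  layer 2: {S8, S30, S43}
Reachable set: {S0, S8, S10, S30, S40, S43}
Count = 6

6


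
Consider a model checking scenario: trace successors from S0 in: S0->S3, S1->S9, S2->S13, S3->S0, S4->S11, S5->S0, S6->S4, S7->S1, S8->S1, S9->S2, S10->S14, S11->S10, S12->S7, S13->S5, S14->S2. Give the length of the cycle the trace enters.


Trace from S0 until a state repeats:
  S0 -> S3 -> S0
S0 first seen at step 0, revisited at step 2.
Cycle length = 2 - 0 = 2

2


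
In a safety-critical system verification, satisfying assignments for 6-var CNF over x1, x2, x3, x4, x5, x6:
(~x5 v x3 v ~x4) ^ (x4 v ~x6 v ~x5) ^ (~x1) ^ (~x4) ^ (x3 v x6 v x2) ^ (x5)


CNF with 6 clauses over 6 vars (64 assignments).
An assignment satisfies CNF iff every clause has >=1 true literal.
Check each row (bits = x1,x2,x3,x4,x5,x6; clause T/F shown):
  row 0 [000000]: clauses=TTTTFF -> 0
  row 1 [000001]: clauses=TTTTTF -> 0
  row 2 [000010]: clauses=TTTTFT -> 0
  row 3 [000011]: clauses=TFTTTT -> 0
  row 4 [000100]: clauses=TTTFFF -> 0
  (every remaining row is evaluated the same way; all 64 results are listed next)
Full result column, 8 rows per line (x1,x2,x3 fixed per line; x4,x5,x6 runs 000..111 left to right):
  rows 0-7 [x1,x2,x3=000]: 00000000  (ones: 0)
  rows 8-15 [x1,x2,x3=001]: 00100000  (ones: 1)
  rows 16-23 [x1,x2,x3=010]: 00100000  (ones: 1)
  rows 24-31 [x1,x2,x3=011]: 00100000  (ones: 1)
  rows 32-39 [x1,x2,x3=100]: 00000000  (ones: 0)
  rows 40-47 [x1,x2,x3=101]: 00000000  (ones: 0)
  rows 48-55 [x1,x2,x3=110]: 00000000  (ones: 0)
  rows 56-63 [x1,x2,x3=111]: 00000000  (ones: 0)
Satisfying assignments = 0+1+1+1+0+0+0+0 = 3

3


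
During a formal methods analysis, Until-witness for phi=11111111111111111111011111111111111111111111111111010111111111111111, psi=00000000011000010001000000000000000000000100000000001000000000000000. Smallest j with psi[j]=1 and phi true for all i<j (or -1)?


(phi U psi) at 0: need smallest j with psi[j]=1 and phi[i]=1 for all i in [0,j).
Scan from step 0:
  step 0: phi=1, psi=0 -> continue
  step 1: phi=1, psi=0 -> continue
  step 2: phi=1, psi=0 -> continue
  step 3: phi=1, psi=0 -> continue
  step 9: psi=1 and phi held for [0,9) -> witness found
Witness step = 9

9


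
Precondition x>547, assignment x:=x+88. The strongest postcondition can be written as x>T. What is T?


Formula: sp(P, x:=E) = exists old_x. (x = E[old_x/x]) AND P[old_x/x] (old_x is the value of x before the assignment; eliminate old_x by solving x = E[old_x/x] for old_x)
Step 1: Precondition P: x>547, i.e. old_x > 547
Step 2: Assignment gives x = old_x + 88, so old_x = x - 88
Step 3: Substitute into P: x - 88 > 547
Step 4: Simplify: x > 547+88 = 635

635


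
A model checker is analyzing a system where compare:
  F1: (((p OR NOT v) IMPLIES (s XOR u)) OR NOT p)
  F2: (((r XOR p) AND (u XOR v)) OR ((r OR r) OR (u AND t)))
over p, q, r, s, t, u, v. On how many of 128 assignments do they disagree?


F1 = (((p OR NOT v) IMPLIES (s XOR u)) OR NOT p)
F2 = (((r XOR p) AND (u XOR v)) OR ((r OR r) OR (u AND t)))
Evaluate both on each of 128 rows (bits = p,q,r,s,t,u,v):
  row 0 [0000000]: F1=1 F2=0 (differ) -> 1
  row 1 [0000001]: F1=1 F2=0 (differ) -> 1
  row 2 [0000010]: F1=1 F2=0 (differ) -> 1
  row 3 [0000011]: F1=1 F2=0 (differ) -> 1
  row 4 [0000100]: F1=1 F2=0 (differ) -> 1
  (every remaining row is evaluated the same way; all 128 results are listed next)
Full result column, 8 rows per line (p,q,r,s fixed per line; t,u,v runs 000..111 left to right):
  rows 0-7 [p,q,r,s=0000]: 11111100  (ones: 6)
  rows 8-15 [p,q,r,s=0001]: 11111100  (ones: 6)
  rows 16-23 [p,q,r,s=0010]: 00000000  (ones: 0)
  rows 24-31 [p,q,r,s=0011]: 00000000  (ones: 0)
  rows 32-39 [p,q,r,s=0100]: 11111100  (ones: 6)
  rows 40-47 [p,q,r,s=0101]: 11111100  (ones: 6)
  rows 48-55 [p,q,r,s=0110]: 00000000  (ones: 0)
  rows 56-63 [p,q,r,s=0111]: 00000000  (ones: 0)
  rows 64-71 [p,q,r,s=1000]: 01010100  (ones: 3)
  rows 72-79 [p,q,r,s=1001]: 10101011  (ones: 5)
  rows 80-87 [p,q,r,s=1010]: 11001100  (ones: 4)
  rows 88-95 [p,q,r,s=1011]: 00110011  (ones: 4)
  rows 96-103 [p,q,r,s=1100]: 01010100  (ones: 3)
  rows 104-111 [p,q,r,s=1101]: 10101011  (ones: 5)
  rows 112-119 [p,q,r,s=1110]: 11001100  (ones: 4)
  rows 120-127 [p,q,r,s=1111]: 00110011  (ones: 4)
Disagreements = 6+6+0+0+6+6+0+0+3+5+4+4+3+5+4+4 = 56

56


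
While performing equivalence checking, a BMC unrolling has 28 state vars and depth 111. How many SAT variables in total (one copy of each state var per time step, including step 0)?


BMC unrolls to depth k, creating one copy of each state var for steps 0..k.
Step count = 111 + 1 = 112 (steps 0 through 111)
Vars per step = 28
Total = 28 * 112 = 3136

3136


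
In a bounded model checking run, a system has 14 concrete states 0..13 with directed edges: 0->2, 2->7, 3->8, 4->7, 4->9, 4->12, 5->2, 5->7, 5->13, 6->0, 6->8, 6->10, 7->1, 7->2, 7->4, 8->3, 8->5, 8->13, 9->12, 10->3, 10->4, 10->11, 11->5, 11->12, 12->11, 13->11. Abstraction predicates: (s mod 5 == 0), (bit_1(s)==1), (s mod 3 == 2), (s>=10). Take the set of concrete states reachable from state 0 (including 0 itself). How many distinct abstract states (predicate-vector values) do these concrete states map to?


BFS from 0:
Concrete reachable: {0, 1, 2, 4, 5, 7, 9, 11, 12, 13}
Abstract via predicates (s mod 5 == 0), (bit_1(s)==1), (s mod 3 == 2), (s>=10):
  (0,0,0,0) <- {1, 4, 9}
  (0,0,0,1) <- {12, 13}
  (0,1,0,0) <- {7}
  (0,1,1,0) <- {2}
  (0,1,1,1) <- {11}
  (1,0,0,0) <- {0}
  (1,0,1,0) <- {5}
Distinct abstract states = 7

7


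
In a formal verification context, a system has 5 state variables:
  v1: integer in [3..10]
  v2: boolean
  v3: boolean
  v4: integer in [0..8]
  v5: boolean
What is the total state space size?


State space = product of domain sizes of all variables.
Domain sizes:
  v1 (integer in [3..10]): 8
  v2 (boolean): 2
  v3 (boolean): 2
  v4 (integer in [0..8]): 9
  v5 (boolean): 2
Product = 8 * 2 * 2 * 9 * 2 = 576

576


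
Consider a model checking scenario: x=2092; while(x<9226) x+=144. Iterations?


Step 1: x goes from 2092 toward 9226 by 144; the body runs while x<9226, so iterations = ceil((bound-start)/step)
Step 2: Distance=7134
Step 3: ceil(7134/144)=50

50


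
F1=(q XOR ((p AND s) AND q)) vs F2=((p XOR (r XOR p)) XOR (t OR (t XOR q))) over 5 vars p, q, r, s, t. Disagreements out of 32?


F1 = (q XOR ((p AND s) AND q))
F2 = ((p XOR (r XOR p)) XOR (t OR (t XOR q)))
Evaluate both on each of 32 rows (bits = p,q,r,s,t):
  row 0 [00000]: F1=0 F2=0 -> 0
  row 1 [00001]: F1=0 F2=1 (differ) -> 1
  row 2 [00010]: F1=0 F2=0 -> 0
  row 3 [00011]: F1=0 F2=1 (differ) -> 1
  row 4 [00100]: F1=0 F2=1 (differ) -> 1
  row 5 [00101]: F1=0 F2=0 -> 0
  row 6 [00110]: F1=0 F2=1 (differ) -> 1
  row 7 [00111]: F1=0 F2=0 -> 0
  row 8 [01000]: F1=1 F2=1 -> 0
  row 9 [01001]: F1=1 F2=1 -> 0
  row 10 [01010]: F1=1 F2=1 -> 0
  row 11 [01011]: F1=1 F2=1 -> 0
  row 12 [01100]: F1=1 F2=0 (differ) -> 1
  row 13 [01101]: F1=1 F2=0 (differ) -> 1
  row 14 [01110]: F1=1 F2=0 (differ) -> 1
  row 15 [01111]: F1=1 F2=0 (differ) -> 1
  row 16 [10000]: F1=0 F2=0 -> 0
  row 17 [10001]: F1=0 F2=1 (differ) -> 1
  row 18 [10010]: F1=0 F2=0 -> 0
  row 19 [10011]: F1=0 F2=1 (differ) -> 1
  row 20 [10100]: F1=0 F2=1 (differ) -> 1
  row 21 [10101]: F1=0 F2=0 -> 0
  row 22 [10110]: F1=0 F2=1 (differ) -> 1
  row 23 [10111]: F1=0 F2=0 -> 0
  row 24 [11000]: F1=1 F2=1 -> 0
  row 25 [11001]: F1=1 F2=1 -> 0
  row 26 [11010]: F1=0 F2=1 (differ) -> 1
  row 27 [11011]: F1=0 F2=1 (differ) -> 1
  row 28 [11100]: F1=1 F2=0 (differ) -> 1
  row 29 [11101]: F1=1 F2=0 (differ) -> 1
  row 30 [11110]: F1=0 F2=0 -> 0
  row 31 [11111]: F1=0 F2=0 -> 0
Full result column, 8 rows per line (p,q fixed per line; r,s,t runs 000..111 left to right):
  rows 0-7 [p,q=00]: 01011010  (ones: 4)
  rows 8-15 [p,q=01]: 00001111  (ones: 4)
  rows 16-23 [p,q=10]: 01011010  (ones: 4)
  rows 24-31 [p,q=11]: 00111100  (ones: 4)
Disagreements = 4+4+4+4 = 16

16


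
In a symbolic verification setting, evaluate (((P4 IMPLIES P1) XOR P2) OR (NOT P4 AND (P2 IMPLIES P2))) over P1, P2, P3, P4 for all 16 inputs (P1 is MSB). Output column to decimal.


Formula: (((P4 IMPLIES P1) XOR P2) OR (NOT P4 AND (P2 IMPLIES P2))) over P1, P2, P3, P4 (16 rows)
Evaluate each row (bits = P1,P2,P3,P4, MSB first):
  row 0 [0000]: (((0 IMPLIES 0) XOR 0) OR (NOT 0 AND (0 IMPLIES 0))) -> 1
  row 1 [0001]: (((1 IMPLIES 0) XOR 0) OR (NOT 1 AND (0 IMPLIES 0))) -> 0
  row 2 [0010]: (((0 IMPLIES 0) XOR 0) OR (NOT 0 AND (0 IMPLIES 0))) -> 1
  row 3 [0011]: (((1 IMPLIES 0) XOR 0) OR (NOT 1 AND (0 IMPLIES 0))) -> 0
  row 4 [0100]: (((0 IMPLIES 0) XOR 1) OR (NOT 0 AND (1 IMPLIES 1))) -> 1
  row 5 [0101]: (((1 IMPLIES 0) XOR 1) OR (NOT 1 AND (1 IMPLIES 1))) -> 1
  row 6 [0110]: (((0 IMPLIES 0) XOR 1) OR (NOT 0 AND (1 IMPLIES 1))) -> 1
  row 7 [0111]: (((1 IMPLIES 0) XOR 1) OR (NOT 1 AND (1 IMPLIES 1))) -> 1
  row 8 [1000]: (((0 IMPLIES 1) XOR 0) OR (NOT 0 AND (0 IMPLIES 0))) -> 1
  row 9 [1001]: (((1 IMPLIES 1) XOR 0) OR (NOT 1 AND (0 IMPLIES 0))) -> 1
  row 10 [1010]: (((0 IMPLIES 1) XOR 0) OR (NOT 0 AND (0 IMPLIES 0))) -> 1
  row 11 [1011]: (((1 IMPLIES 1) XOR 0) OR (NOT 1 AND (0 IMPLIES 0))) -> 1
  row 12 [1100]: (((0 IMPLIES 1) XOR 1) OR (NOT 0 AND (1 IMPLIES 1))) -> 1
  row 13 [1101]: (((1 IMPLIES 1) XOR 1) OR (NOT 1 AND (1 IMPLIES 1))) -> 0
  row 14 [1110]: (((0 IMPLIES 1) XOR 1) OR (NOT 0 AND (1 IMPLIES 1))) -> 1
  row 15 [1111]: (((1 IMPLIES 1) XOR 1) OR (NOT 1 AND (1 IMPLIES 1))) -> 0
Full result column, 4 rows per line (P1,P2 fixed per line; P3,P4 runs 00..11 left to right):
  rows 0-3 [P1,P2=00]: 1010  = hex A
  rows 4-7 [P1,P2=01]: 1111  = hex F
  rows 8-11 [P1,P2=10]: 1111  = hex F
  rows 12-15 [P1,P2=11]: 1010  = hex A
Output column (row 0 .. row 15) = 1010111111111010
Output column grouped in 4s = 1010 1111 1111 1010 = 0xAFFA
Convert to decimal digit by digit (value = value*16 + digit):
  A -> 10
  10*16 + 15 (F) = 175
  175*16 + 15 (F) = 2815
  2815*16 + 10 (A) = 45050
Decimal = 45050

45050


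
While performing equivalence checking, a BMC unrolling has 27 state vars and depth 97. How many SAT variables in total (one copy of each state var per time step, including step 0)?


BMC unrolls to depth k, creating one copy of each state var for steps 0..k.
Step count = 97 + 1 = 98 (steps 0 through 97)
Vars per step = 27
Total = 27 * 98 = 2646

2646


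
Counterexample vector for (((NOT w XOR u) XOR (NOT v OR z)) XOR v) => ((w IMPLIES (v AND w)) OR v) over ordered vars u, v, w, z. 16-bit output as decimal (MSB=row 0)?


F1 = (((NOT w XOR u) XOR (NOT v OR z)) XOR v)
F2 = ((w IMPLIES (v AND w)) OR v)
Counterexample to F1=>F2 is where F1=1 and F2=0.
Evaluate each row (bits = u,v,w,z, MSB first):
  row 0 [0000]: F1=0 F2=1 -> F1&~F2 -> 0
  row 1 [0001]: F1=0 F2=1 -> F1&~F2 -> 0
  row 2 [0010]: F1=1 F2=0 -> F1&~F2 -> 1
  row 3 [0011]: F1=1 F2=0 -> F1&~F2 -> 1
  row 4 [0100]: F1=0 F2=1 -> F1&~F2 -> 0
  row 5 [0101]: F1=1 F2=1 -> F1&~F2 -> 0
  row 6 [0110]: F1=1 F2=1 -> F1&~F2 -> 0
  row 7 [0111]: F1=0 F2=1 -> F1&~F2 -> 0
  row 8 [1000]: F1=1 F2=1 -> F1&~F2 -> 0
  row 9 [1001]: F1=1 F2=1 -> F1&~F2 -> 0
  row 10 [1010]: F1=0 F2=0 -> F1&~F2 -> 0
  row 11 [1011]: F1=0 F2=0 -> F1&~F2 -> 0
  row 12 [1100]: F1=1 F2=1 -> F1&~F2 -> 0
  row 13 [1101]: F1=0 F2=1 -> F1&~F2 -> 0
  row 14 [1110]: F1=0 F2=1 -> F1&~F2 -> 0
  row 15 [1111]: F1=1 F2=1 -> F1&~F2 -> 0
Full result column, 4 rows per line (u,v fixed per line; w,z runs 00..11 left to right):
  rows 0-3 [u,v=00]: 0011  = hex 3
  rows 4-7 [u,v=01]: 0000  = hex 0
  rows 8-11 [u,v=10]: 0000  = hex 0
  rows 12-15 [u,v=11]: 0000  = hex 0
Counterexample vector (row 0 .. row 15) = 0011000000000000
Output column grouped in 4s = 0011 0000 0000 0000 = 0x3000
Convert to decimal digit by digit (value = value*16 + digit):
  3 -> 3
  3*16 + 0 = 48
  48*16 + 0 = 768
  768*16 + 0 = 12288
Decimal = 12288

12288


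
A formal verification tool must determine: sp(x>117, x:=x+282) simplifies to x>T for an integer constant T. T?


Formula: sp(P, x:=E) = exists old_x. (x = E[old_x/x]) AND P[old_x/x] (old_x is the value of x before the assignment; eliminate old_x by solving x = E[old_x/x] for old_x)
Step 1: Precondition P: x>117, i.e. old_x > 117
Step 2: Assignment gives x = old_x + 282, so old_x = x - 282
Step 3: Substitute into P: x - 282 > 117
Step 4: Simplify: x > 117+282 = 399

399


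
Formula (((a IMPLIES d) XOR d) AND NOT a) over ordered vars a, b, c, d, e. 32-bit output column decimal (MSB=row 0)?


Formula: (((a IMPLIES d) XOR d) AND NOT a) over a, b, c, d, e (32 rows)
Evaluate each row (bits = a,b,c,d,e, MSB first):
  row 0 [00000]: (((0 IMPLIES 0) XOR 0) AND NOT 0) -> 1
  row 1 [00001]: (((0 IMPLIES 0) XOR 0) AND NOT 0) -> 1
  row 2 [00010]: (((0 IMPLIES 1) XOR 1) AND NOT 0) -> 0
  row 3 [00011]: (((0 IMPLIES 1) XOR 1) AND NOT 0) -> 0
  row 4 [00100]: (((0 IMPLIES 0) XOR 0) AND NOT 0) -> 1
  row 5 [00101]: (((0 IMPLIES 0) XOR 0) AND NOT 0) -> 1
  row 6 [00110]: (((0 IMPLIES 1) XOR 1) AND NOT 0) -> 0
  row 7 [00111]: (((0 IMPLIES 1) XOR 1) AND NOT 0) -> 0
  row 8 [01000]: (((0 IMPLIES 0) XOR 0) AND NOT 0) -> 1
  row 9 [01001]: (((0 IMPLIES 0) XOR 0) AND NOT 0) -> 1
  row 10 [01010]: (((0 IMPLIES 1) XOR 1) AND NOT 0) -> 0
  row 11 [01011]: (((0 IMPLIES 1) XOR 1) AND NOT 0) -> 0
  row 12 [01100]: (((0 IMPLIES 0) XOR 0) AND NOT 0) -> 1
  row 13 [01101]: (((0 IMPLIES 0) XOR 0) AND NOT 0) -> 1
  row 14 [01110]: (((0 IMPLIES 1) XOR 1) AND NOT 0) -> 0
  row 15 [01111]: (((0 IMPLIES 1) XOR 1) AND NOT 0) -> 0
  row 16 [10000]: (((1 IMPLIES 0) XOR 0) AND NOT 1) -> 0
  row 17 [10001]: (((1 IMPLIES 0) XOR 0) AND NOT 1) -> 0
  row 18 [10010]: (((1 IMPLIES 1) XOR 1) AND NOT 1) -> 0
  row 19 [10011]: (((1 IMPLIES 1) XOR 1) AND NOT 1) -> 0
  row 20 [10100]: (((1 IMPLIES 0) XOR 0) AND NOT 1) -> 0
  row 21 [10101]: (((1 IMPLIES 0) XOR 0) AND NOT 1) -> 0
  row 22 [10110]: (((1 IMPLIES 1) XOR 1) AND NOT 1) -> 0
  row 23 [10111]: (((1 IMPLIES 1) XOR 1) AND NOT 1) -> 0
  row 24 [11000]: (((1 IMPLIES 0) XOR 0) AND NOT 1) -> 0
  row 25 [11001]: (((1 IMPLIES 0) XOR 0) AND NOT 1) -> 0
  row 26 [11010]: (((1 IMPLIES 1) XOR 1) AND NOT 1) -> 0
  row 27 [11011]: (((1 IMPLIES 1) XOR 1) AND NOT 1) -> 0
  row 28 [11100]: (((1 IMPLIES 0) XOR 0) AND NOT 1) -> 0
  row 29 [11101]: (((1 IMPLIES 0) XOR 0) AND NOT 1) -> 0
  row 30 [11110]: (((1 IMPLIES 1) XOR 1) AND NOT 1) -> 0
  row 31 [11111]: (((1 IMPLIES 1) XOR 1) AND NOT 1) -> 0
Full result column, 4 rows per line (a,b,c fixed per line; d,e runs 00..11 left to right):
  rows 0-3 [a,b,c=000]: 1100  = hex C
  rows 4-7 [a,b,c=001]: 1100  = hex C
  rows 8-11 [a,b,c=010]: 1100  = hex C
  rows 12-15 [a,b,c=011]: 1100  = hex C
  rows 16-19 [a,b,c=100]: 0000  = hex 0
  rows 20-23 [a,b,c=101]: 0000  = hex 0
  rows 24-27 [a,b,c=110]: 0000  = hex 0
  rows 28-31 [a,b,c=111]: 0000  = hex 0
Output column (row 0 .. row 31) = 11001100110011000000000000000000
Output column grouped in 4s = 1100 1100 1100 1100 0000 0000 0000 0000 = 0xCCCC0000
Convert to decimal digit by digit (value = value*16 + digit):
  C -> 12
  12*16 + 12 (C) = 204
  204*16 + 12 (C) = 3276
  3276*16 + 12 (C) = 52428
  52428*16 + 0 = 838848
  838848*16 + 0 = 13421568
  13421568*16 + 0 = 214745088
  214745088*16 + 0 = 3435921408
Decimal = 3435921408

3435921408


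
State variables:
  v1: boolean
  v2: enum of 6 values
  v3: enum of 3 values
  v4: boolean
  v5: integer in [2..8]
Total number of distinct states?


State space = product of domain sizes of all variables.
Domain sizes:
  v1 (boolean): 2
  v2 (enum of 6 values): 6
  v3 (enum of 3 values): 3
  v4 (boolean): 2
  v5 (integer in [2..8]): 7
Product = 2 * 6 * 3 * 2 * 7 = 504

504


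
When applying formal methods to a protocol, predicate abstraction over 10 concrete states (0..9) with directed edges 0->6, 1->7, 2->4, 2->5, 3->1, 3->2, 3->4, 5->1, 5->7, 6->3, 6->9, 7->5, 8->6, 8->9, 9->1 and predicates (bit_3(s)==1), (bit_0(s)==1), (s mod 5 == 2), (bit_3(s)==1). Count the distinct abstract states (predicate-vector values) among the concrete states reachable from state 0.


BFS from 0:
Concrete reachable: {0, 1, 2, 3, 4, 5, 6, 7, 9}
Abstract via predicates (bit_3(s)==1), (bit_0(s)==1), (s mod 5 == 2), (bit_3(s)==1):
  (0,0,0,0) <- {0, 4, 6}
  (0,0,1,0) <- {2}
  (0,1,0,0) <- {1, 3, 5}
  (0,1,1,0) <- {7}
  (1,1,0,1) <- {9}
Distinct abstract states = 5

5


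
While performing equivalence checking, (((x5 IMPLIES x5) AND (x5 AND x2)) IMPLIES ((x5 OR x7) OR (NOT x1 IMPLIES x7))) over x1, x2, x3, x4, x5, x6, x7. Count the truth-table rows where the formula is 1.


Formula: (((x5 IMPLIES x5) AND (x5 AND x2)) IMPLIES ((x5 OR x7) OR (NOT x1 IMPLIES x7))) over 7 vars (128 rows)
Evaluate each row (x1, x2, x3, x4, x5, x6, x7 as bits, MSB first):
  row 0 [0000000]: (((0 IMPLIES 0) AND (0 AND 0)) IMPLIES ((0 OR 0) OR (NOT 0 IMPLIES 0))) -> 1
  row 1 [0000001]: (((0 IMPLIES 0) AND (0 AND 0)) IMPLIES ((0 OR 1) OR (NOT 0 IMPLIES 1))) -> 1
  row 2 [0000010]: (((0 IMPLIES 0) AND (0 AND 0)) IMPLIES ((0 OR 0) OR (NOT 0 IMPLIES 0))) -> 1
  row 3 [0000011]: (((0 IMPLIES 0) AND (0 AND 0)) IMPLIES ((0 OR 1) OR (NOT 0 IMPLIES 1))) -> 1
  row 4 [0000100]: (((1 IMPLIES 1) AND (1 AND 0)) IMPLIES ((1 OR 0) OR (NOT 0 IMPLIES 0))) -> 1
  (every remaining row is evaluated the same way; all 128 results are listed next)
Full result column, 8 rows per line (x1,x2,x3,x4 fixed per line; x5,x6,x7 runs 000..111 left to right):
  rows 0-7 [x1,x2,x3,x4=0000]: 11111111  (ones: 8)
  rows 8-15 [x1,x2,x3,x4=0001]: 11111111  (ones: 8)
  rows 16-23 [x1,x2,x3,x4=0010]: 11111111  (ones: 8)
  rows 24-31 [x1,x2,x3,x4=0011]: 11111111  (ones: 8)
  rows 32-39 [x1,x2,x3,x4=0100]: 11111111  (ones: 8)
  rows 40-47 [x1,x2,x3,x4=0101]: 11111111  (ones: 8)
  rows 48-55 [x1,x2,x3,x4=0110]: 11111111  (ones: 8)
  rows 56-63 [x1,x2,x3,x4=0111]: 11111111  (ones: 8)
  rows 64-71 [x1,x2,x3,x4=1000]: 11111111  (ones: 8)
  rows 72-79 [x1,x2,x3,x4=1001]: 11111111  (ones: 8)
  rows 80-87 [x1,x2,x3,x4=1010]: 11111111  (ones: 8)
  rows 88-95 [x1,x2,x3,x4=1011]: 11111111  (ones: 8)
  rows 96-103 [x1,x2,x3,x4=1100]: 11111111  (ones: 8)
  rows 104-111 [x1,x2,x3,x4=1101]: 11111111  (ones: 8)
  rows 112-119 [x1,x2,x3,x4=1110]: 11111111  (ones: 8)
  rows 120-127 [x1,x2,x3,x4=1111]: 11111111  (ones: 8)
Count of 1-rows = 8+8+8+8+8+8+8+8+8+8+8+8+8+8+8+8 = 128

128


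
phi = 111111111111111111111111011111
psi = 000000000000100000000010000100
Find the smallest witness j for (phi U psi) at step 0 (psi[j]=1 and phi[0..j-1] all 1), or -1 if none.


(phi U psi) at 0: need smallest j with psi[j]=1 and phi[i]=1 for all i in [0,j).
Scan from step 0:
  step 0: phi=1, psi=0 -> continue
  step 1: phi=1, psi=0 -> continue
  step 2: phi=1, psi=0 -> continue
  step 3: phi=1, psi=0 -> continue
  step 12: psi=1 and phi held for [0,12) -> witness found
Witness step = 12

12


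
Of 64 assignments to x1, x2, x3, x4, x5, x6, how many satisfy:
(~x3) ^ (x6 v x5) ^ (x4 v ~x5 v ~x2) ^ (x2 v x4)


CNF with 4 clauses over 6 vars (64 assignments).
An assignment satisfies CNF iff every clause has >=1 true literal.
Check each row (bits = x1,x2,x3,x4,x5,x6; clause T/F shown):
  row 0 [000000]: clauses=TFTF -> 0
  row 1 [000001]: clauses=TTTF -> 0
  row 2 [000010]: clauses=TTTF -> 0
  row 3 [000011]: clauses=TTTF -> 0
  row 4 [000100]: clauses=TFTT -> 0
  (every remaining row is evaluated the same way; all 64 results are listed next)
Full result column, 8 rows per line (x1,x2,x3 fixed per line; x4,x5,x6 runs 000..111 left to right):
  rows 0-7 [x1,x2,x3=000]: 00000111  (ones: 3)
  rows 8-15 [x1,x2,x3=001]: 00000000  (ones: 0)
  rows 16-23 [x1,x2,x3=010]: 01000111  (ones: 4)
  rows 24-31 [x1,x2,x3=011]: 00000000  (ones: 0)
  rows 32-39 [x1,x2,x3=100]: 00000111  (ones: 3)
  rows 40-47 [x1,x2,x3=101]: 00000000  (ones: 0)
  rows 48-55 [x1,x2,x3=110]: 01000111  (ones: 4)
  rows 56-63 [x1,x2,x3=111]: 00000000  (ones: 0)
Satisfying assignments = 3+0+4+0+3+0+4+0 = 14

14
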